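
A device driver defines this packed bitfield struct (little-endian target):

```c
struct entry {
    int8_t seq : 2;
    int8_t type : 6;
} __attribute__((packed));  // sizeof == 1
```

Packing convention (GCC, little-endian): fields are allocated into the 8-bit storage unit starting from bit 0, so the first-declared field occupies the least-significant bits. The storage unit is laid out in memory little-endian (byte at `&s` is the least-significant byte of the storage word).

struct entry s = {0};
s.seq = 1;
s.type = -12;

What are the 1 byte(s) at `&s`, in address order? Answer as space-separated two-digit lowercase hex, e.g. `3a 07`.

seq:2 = 1 → 0x1 << 0 → word 0x01
type:6 = -12 → 0x34 << 2 → word 0xd1
word = 0xd1 → little-endian bytes:
  [0]=0xd1

d1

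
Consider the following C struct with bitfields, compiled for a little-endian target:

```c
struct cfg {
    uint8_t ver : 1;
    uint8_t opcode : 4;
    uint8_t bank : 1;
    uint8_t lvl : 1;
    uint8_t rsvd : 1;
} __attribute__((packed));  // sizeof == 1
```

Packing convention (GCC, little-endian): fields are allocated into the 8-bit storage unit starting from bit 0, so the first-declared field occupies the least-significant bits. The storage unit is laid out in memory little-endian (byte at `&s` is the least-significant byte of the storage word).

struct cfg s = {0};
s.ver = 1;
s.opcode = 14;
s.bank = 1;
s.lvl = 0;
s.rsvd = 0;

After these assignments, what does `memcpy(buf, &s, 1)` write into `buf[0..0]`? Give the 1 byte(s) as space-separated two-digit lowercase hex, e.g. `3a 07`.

3d

ver:1 = 1 → 0x1 << 0 → word 0x01
opcode:4 = 14 → 0xe << 1 → word 0x1d
bank:1 = 1 → 0x1 << 5 → word 0x3d
lvl:1 = 0 → 0x0 << 6 → word 0x3d
rsvd:1 = 0 → 0x0 << 7 → word 0x3d
word = 0x3d → little-endian bytes:
  [0]=0x3d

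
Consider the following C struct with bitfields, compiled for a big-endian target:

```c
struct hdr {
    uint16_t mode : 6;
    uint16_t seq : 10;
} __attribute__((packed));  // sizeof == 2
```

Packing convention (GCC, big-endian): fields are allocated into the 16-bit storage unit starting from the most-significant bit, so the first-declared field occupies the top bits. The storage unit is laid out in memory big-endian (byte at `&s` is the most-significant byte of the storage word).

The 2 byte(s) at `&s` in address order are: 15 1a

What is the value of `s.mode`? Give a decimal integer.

[0]=0x15 [1]=0x1a (big-endian) → word 0x151a
mode [10+:6] = (word>>10) & 0x3f = 5  ←
seq [0+:10] = (word>>0) & 0x3ff = 282

5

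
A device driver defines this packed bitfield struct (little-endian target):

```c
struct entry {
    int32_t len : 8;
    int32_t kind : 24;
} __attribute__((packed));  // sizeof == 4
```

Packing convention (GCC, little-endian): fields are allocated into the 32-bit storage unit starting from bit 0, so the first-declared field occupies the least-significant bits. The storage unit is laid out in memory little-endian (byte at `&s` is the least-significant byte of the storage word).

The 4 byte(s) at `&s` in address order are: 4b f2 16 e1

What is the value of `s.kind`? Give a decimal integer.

[0]=0x4b [1]=0xf2 [2]=0x16 [3]=0xe1 (little-endian) → word 0xe116f24b
len [0+:8] = (word>>0) & 0xff = 75
kind [8+:24] = (word>>8) & 0xffffff = 14751474  ←
kind signed 24b, MSB=1: 14751474 - 16777216 = -2025742

-2025742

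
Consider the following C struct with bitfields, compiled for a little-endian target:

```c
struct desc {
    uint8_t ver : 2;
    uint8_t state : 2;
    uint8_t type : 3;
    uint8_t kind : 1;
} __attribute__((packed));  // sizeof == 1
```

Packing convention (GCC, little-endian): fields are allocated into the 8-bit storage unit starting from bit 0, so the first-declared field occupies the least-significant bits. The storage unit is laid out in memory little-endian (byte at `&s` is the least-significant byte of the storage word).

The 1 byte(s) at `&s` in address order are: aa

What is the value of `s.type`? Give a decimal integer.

[0]=0xaa (little-endian) → word 0xaa
ver [0+:2] = (word>>0) & 0x3 = 2
state [2+:2] = (word>>2) & 0x3 = 2
type [4+:3] = (word>>4) & 0x7 = 2  ←
kind [7+:1] = (word>>7) & 0x1 = 1

2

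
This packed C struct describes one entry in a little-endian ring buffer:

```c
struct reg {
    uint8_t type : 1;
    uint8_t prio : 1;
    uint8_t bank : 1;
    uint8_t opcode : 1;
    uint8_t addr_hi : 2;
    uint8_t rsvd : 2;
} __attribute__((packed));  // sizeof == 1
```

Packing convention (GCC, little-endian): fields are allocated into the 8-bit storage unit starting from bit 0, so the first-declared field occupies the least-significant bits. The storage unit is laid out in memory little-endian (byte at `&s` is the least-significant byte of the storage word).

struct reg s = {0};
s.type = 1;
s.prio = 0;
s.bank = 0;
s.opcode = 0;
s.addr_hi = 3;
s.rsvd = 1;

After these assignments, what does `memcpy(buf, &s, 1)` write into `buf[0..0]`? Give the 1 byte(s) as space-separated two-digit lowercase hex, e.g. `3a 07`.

71

type (1b) val=1 bits=0x1 at bit 0: 0x01
prio (1b) val=0 bits=0x0 at bit 1: 0x01
bank (1b) val=0 bits=0x0 at bit 2: 0x01
opcode (1b) val=0 bits=0x0 at bit 3: 0x01
addr_hi (2b) val=3 bits=0x3 at bit 4: 0x31
rsvd (2b) val=1 bits=0x1 at bit 6: 0x71
word = 0x71 → little-endian bytes:
  [0]=0x71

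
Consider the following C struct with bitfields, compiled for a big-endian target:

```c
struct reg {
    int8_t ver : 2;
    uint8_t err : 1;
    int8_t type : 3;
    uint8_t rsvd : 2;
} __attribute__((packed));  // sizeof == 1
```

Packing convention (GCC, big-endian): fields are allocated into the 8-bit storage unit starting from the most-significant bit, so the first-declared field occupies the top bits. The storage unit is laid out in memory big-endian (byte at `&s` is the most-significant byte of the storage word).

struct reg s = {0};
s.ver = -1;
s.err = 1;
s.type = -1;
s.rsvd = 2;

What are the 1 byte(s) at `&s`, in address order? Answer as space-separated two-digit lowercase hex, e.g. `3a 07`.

fe

[6+:2] ver=-1 & 0x3 = 0x3; word=0xc0
[5+:1] err=1 & 0x1 = 0x1; word=0xe0
[2+:3] type=-1 & 0x7 = 0x7; word=0xfc
[0+:2] rsvd=2 & 0x3 = 0x2; word=0xfe
word = 0xfe → big-endian bytes:
  [0]=0xfe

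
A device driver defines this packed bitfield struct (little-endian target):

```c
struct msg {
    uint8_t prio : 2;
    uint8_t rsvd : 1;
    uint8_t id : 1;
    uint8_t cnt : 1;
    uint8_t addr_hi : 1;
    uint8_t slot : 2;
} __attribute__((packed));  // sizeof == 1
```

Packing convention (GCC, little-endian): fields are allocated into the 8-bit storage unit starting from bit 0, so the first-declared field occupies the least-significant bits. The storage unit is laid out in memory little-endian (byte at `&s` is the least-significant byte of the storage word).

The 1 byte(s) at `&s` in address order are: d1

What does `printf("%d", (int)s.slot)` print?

3

[0]=0xd1 (little-endian) → word 0xd1
prio:2 @ bit 0 → (0xd1>>0)&0x3 = 0x1
rsvd:1 @ bit 2 → (0xd1>>2)&0x1 = 0x0
id:1 @ bit 3 → (0xd1>>3)&0x1 = 0x0
cnt:1 @ bit 4 → (0xd1>>4)&0x1 = 0x1
addr_hi:1 @ bit 5 → (0xd1>>5)&0x1 = 0x0
slot:2 @ bit 6 → (0xd1>>6)&0x3 = 0x3  ←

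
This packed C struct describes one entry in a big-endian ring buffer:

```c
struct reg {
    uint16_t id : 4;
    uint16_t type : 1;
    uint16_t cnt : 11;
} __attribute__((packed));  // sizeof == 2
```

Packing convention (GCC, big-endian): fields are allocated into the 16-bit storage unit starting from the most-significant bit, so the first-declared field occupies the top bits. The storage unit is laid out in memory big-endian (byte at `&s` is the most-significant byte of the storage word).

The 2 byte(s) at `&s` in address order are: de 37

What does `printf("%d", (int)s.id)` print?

13

[0]=0xde [1]=0x37 (big-endian) → word 0xde37
id [12+:4] = (word>>12) & 0xf = 13  ←
type [11+:1] = (word>>11) & 0x1 = 1
cnt [0+:11] = (word>>0) & 0x7ff = 1591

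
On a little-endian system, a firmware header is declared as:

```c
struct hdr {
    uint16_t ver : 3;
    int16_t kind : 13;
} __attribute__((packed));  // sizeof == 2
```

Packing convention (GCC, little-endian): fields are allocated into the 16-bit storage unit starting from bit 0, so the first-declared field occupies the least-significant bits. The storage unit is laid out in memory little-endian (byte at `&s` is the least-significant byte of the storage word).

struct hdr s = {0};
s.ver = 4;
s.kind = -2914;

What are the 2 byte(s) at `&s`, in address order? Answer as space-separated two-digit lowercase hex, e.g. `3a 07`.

f4 a4

[0+:3] ver=4 & 0x7 = 0x4; word=0x0004
[3+:13] kind=-2914 & 0x1fff = 0x149e; word=0xa4f4
word = 0xa4f4 → little-endian bytes:
  [0]=0xf4  [1]=0xa4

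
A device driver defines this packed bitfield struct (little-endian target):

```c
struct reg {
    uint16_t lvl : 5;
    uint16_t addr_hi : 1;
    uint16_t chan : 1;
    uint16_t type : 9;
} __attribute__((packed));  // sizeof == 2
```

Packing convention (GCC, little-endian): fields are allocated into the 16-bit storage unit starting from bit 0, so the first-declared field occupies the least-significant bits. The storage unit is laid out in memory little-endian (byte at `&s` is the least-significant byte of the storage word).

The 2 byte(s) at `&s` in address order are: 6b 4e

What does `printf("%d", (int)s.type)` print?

156

[0]=0x6b [1]=0x4e (little-endian) → word 0x4e6b
lvl:5 @ bit 0 → (0x4e6b>>0)&0x1f = 0xb
addr_hi:1 @ bit 5 → (0x4e6b>>5)&0x1 = 0x1
chan:1 @ bit 6 → (0x4e6b>>6)&0x1 = 0x1
type:9 @ bit 7 → (0x4e6b>>7)&0x1ff = 0x9c  ←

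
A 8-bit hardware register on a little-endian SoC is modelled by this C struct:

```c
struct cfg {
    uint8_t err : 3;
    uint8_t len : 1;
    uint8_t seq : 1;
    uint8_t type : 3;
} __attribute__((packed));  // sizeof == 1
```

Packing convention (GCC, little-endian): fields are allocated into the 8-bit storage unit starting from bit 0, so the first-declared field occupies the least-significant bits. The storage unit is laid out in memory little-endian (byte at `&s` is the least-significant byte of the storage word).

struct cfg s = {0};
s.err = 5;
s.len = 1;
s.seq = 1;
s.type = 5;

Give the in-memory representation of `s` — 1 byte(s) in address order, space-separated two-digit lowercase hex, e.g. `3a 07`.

err (3b) val=5 bits=0x5 at bit 0: 0x05
len (1b) val=1 bits=0x1 at bit 3: 0x0d
seq (1b) val=1 bits=0x1 at bit 4: 0x1d
type (3b) val=5 bits=0x5 at bit 5: 0xbd
word = 0xbd → little-endian bytes:
  [0]=0xbd

bd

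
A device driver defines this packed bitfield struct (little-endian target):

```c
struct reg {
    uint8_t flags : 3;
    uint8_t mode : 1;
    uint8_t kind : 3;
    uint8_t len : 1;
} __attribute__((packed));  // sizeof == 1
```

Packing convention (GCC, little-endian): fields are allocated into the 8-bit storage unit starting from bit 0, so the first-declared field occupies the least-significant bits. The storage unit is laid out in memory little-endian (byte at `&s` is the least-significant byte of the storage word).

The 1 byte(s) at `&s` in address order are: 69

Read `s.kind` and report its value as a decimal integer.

6

[0]=0x69 (little-endian) → word 0x69
flags [0+:3] = (word>>0) & 0x7 = 1
mode [3+:1] = (word>>3) & 0x1 = 1
kind [4+:3] = (word>>4) & 0x7 = 6  ←
len [7+:1] = (word>>7) & 0x1 = 0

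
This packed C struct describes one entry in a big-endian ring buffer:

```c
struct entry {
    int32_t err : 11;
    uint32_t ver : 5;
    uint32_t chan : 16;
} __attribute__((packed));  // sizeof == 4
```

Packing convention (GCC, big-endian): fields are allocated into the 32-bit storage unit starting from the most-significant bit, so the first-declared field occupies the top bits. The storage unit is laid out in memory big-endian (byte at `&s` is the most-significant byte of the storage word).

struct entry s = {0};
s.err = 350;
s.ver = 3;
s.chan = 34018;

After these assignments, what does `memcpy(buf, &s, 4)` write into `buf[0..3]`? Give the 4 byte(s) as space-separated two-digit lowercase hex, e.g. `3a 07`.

[21+:11] err=350 & 0x7ff = 0x15e; word=0x2bc00000
[16+:5] ver=3 & 0x1f = 0x3; word=0x2bc30000
[0+:16] chan=34018 & 0xffff = 0x84e2; word=0x2bc384e2
word = 0x2bc384e2 → big-endian bytes:
  [0]=0x2b  [1]=0xc3  [2]=0x84  [3]=0xe2

2b c3 84 e2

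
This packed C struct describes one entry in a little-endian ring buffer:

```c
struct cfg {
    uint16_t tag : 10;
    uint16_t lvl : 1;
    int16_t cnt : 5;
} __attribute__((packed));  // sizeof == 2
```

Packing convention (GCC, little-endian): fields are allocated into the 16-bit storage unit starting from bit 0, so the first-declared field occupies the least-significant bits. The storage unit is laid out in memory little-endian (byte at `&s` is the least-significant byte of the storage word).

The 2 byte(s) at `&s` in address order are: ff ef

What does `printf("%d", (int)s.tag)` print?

[0]=0xff [1]=0xef (little-endian) → word 0xefff
tag:10 @ bit 0 → (0xefff>>0)&0x3ff = 0x3ff  ←
lvl:1 @ bit 10 → (0xefff>>10)&0x1 = 0x1
cnt:5 @ bit 11 → (0xefff>>11)&0x1f = 0x1d

1023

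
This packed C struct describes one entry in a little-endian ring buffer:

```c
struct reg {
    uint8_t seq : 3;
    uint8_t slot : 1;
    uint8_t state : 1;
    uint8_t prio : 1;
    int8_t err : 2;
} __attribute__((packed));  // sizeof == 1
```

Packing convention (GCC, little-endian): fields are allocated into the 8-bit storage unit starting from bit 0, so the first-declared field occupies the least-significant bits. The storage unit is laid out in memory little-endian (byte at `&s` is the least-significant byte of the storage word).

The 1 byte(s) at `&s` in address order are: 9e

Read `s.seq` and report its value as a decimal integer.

6

[0]=0x9e (little-endian) → word 0x9e
seq [0+:3] = (word>>0) & 0x7 = 6  ←
slot [3+:1] = (word>>3) & 0x1 = 1
state [4+:1] = (word>>4) & 0x1 = 1
prio [5+:1] = (word>>5) & 0x1 = 0
err [6+:2] = (word>>6) & 0x3 = 2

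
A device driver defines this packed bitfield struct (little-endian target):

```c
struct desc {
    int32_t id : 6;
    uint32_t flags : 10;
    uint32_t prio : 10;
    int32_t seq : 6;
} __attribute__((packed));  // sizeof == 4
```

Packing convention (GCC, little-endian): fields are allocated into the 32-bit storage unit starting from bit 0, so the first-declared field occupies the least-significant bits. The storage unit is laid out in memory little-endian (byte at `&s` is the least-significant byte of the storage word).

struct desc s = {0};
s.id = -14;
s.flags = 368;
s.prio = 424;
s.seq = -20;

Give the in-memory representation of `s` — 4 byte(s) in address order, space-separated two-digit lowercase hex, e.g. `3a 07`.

[0+:6] id=-14 & 0x3f = 0x32; word=0x00000032
[6+:10] flags=368 & 0x3ff = 0x170; word=0x00005c32
[16+:10] prio=424 & 0x3ff = 0x1a8; word=0x01a85c32
[26+:6] seq=-20 & 0x3f = 0x2c; word=0xb1a85c32
word = 0xb1a85c32 → little-endian bytes:
  [0]=0x32  [1]=0x5c  [2]=0xa8  [3]=0xb1

32 5c a8 b1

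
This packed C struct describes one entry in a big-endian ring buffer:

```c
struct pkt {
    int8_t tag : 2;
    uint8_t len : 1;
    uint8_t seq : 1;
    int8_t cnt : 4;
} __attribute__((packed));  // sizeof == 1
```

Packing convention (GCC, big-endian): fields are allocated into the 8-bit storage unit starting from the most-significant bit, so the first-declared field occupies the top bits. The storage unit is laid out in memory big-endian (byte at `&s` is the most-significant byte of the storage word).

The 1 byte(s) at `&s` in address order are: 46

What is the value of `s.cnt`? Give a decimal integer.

6

[0]=0x46 (big-endian) → word 0x46
tag [6+:2] = (word>>6) & 0x3 = 1
len [5+:1] = (word>>5) & 0x1 = 0
seq [4+:1] = (word>>4) & 0x1 = 0
cnt [0+:4] = (word>>0) & 0xf = 6  ←
cnt signed 4b, MSB=0: value = 6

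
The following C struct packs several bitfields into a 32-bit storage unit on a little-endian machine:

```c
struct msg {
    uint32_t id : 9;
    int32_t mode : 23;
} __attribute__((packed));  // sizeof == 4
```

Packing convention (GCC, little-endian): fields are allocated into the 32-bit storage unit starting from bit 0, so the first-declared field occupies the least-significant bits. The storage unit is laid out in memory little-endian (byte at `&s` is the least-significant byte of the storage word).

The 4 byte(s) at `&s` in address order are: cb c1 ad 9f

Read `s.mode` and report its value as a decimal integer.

-3156256

[0]=0xcb [1]=0xc1 [2]=0xad [3]=0x9f (little-endian) → word 0x9fadc1cb
id [0+:9] = (word>>0) & 0x1ff = 459
mode [9+:23] = (word>>9) & 0x7fffff = 5232352  ←
mode signed 23b, MSB=1: 5232352 - 8388608 = -3156256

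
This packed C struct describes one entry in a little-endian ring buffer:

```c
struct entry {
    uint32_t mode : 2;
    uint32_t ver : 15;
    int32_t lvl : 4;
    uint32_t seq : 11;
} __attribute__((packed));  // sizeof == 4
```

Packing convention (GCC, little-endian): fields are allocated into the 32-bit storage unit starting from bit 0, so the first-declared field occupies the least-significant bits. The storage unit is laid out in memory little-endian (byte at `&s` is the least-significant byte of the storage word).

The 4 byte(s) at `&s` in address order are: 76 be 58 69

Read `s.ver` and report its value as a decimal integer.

12189

[0]=0x76 [1]=0xbe [2]=0x58 [3]=0x69 (little-endian) → word 0x6958be76
mode:2 @ bit 0 → (0x6958be76>>0)&0x3 = 0x2
ver:15 @ bit 2 → (0x6958be76>>2)&0x7fff = 0x2f9d  ←
lvl:4 @ bit 17 → (0x6958be76>>17)&0xf = 0xc
seq:11 @ bit 21 → (0x6958be76>>21)&0x7ff = 0x34a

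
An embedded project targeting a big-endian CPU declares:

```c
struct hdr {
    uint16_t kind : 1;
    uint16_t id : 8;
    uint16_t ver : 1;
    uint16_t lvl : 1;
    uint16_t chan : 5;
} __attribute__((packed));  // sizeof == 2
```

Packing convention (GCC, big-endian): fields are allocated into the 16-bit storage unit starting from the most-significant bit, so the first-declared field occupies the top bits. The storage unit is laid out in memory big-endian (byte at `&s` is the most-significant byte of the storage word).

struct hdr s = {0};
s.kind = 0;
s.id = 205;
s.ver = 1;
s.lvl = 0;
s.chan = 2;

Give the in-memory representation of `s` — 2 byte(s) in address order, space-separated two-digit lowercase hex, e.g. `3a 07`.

[15+:1] kind=0 & 0x1 = 0x0; word=0x0000
[7+:8] id=205 & 0xff = 0xcd; word=0x6680
[6+:1] ver=1 & 0x1 = 0x1; word=0x66c0
[5+:1] lvl=0 & 0x1 = 0x0; word=0x66c0
[0+:5] chan=2 & 0x1f = 0x2; word=0x66c2
word = 0x66c2 → big-endian bytes:
  [0]=0x66  [1]=0xc2

66 c2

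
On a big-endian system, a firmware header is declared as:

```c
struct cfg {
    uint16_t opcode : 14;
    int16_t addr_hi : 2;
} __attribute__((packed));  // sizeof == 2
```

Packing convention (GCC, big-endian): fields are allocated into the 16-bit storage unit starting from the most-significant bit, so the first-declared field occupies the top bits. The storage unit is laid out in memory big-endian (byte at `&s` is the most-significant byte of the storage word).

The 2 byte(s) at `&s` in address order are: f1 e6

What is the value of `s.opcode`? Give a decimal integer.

[0]=0xf1 [1]=0xe6 (big-endian) → word 0xf1e6
opcode [2+:14] = (word>>2) & 0x3fff = 15481  ←
addr_hi [0+:2] = (word>>0) & 0x3 = 2

15481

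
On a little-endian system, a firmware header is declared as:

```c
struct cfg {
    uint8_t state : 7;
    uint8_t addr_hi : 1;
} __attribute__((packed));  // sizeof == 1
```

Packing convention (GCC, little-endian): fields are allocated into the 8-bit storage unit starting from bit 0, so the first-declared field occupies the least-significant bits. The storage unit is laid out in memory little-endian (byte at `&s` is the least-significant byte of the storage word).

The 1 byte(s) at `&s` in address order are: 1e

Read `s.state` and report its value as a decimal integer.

30

[0]=0x1e (little-endian) → word 0x1e
state:7 @ bit 0 → (0x1e>>0)&0x7f = 0x1e  ←
addr_hi:1 @ bit 7 → (0x1e>>7)&0x1 = 0x0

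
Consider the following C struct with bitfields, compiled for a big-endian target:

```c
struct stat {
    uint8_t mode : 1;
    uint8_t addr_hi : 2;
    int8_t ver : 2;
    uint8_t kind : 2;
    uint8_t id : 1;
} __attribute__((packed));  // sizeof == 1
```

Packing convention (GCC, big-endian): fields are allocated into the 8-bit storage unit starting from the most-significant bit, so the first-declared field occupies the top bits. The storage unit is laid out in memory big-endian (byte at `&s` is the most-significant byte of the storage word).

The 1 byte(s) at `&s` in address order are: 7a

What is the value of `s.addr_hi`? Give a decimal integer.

3

[0]=0x7a (big-endian) → word 0x7a
mode [7+:1] = (word>>7) & 0x1 = 0
addr_hi [5+:2] = (word>>5) & 0x3 = 3  ←
ver [3+:2] = (word>>3) & 0x3 = 3
kind [1+:2] = (word>>1) & 0x3 = 1
id [0+:1] = (word>>0) & 0x1 = 0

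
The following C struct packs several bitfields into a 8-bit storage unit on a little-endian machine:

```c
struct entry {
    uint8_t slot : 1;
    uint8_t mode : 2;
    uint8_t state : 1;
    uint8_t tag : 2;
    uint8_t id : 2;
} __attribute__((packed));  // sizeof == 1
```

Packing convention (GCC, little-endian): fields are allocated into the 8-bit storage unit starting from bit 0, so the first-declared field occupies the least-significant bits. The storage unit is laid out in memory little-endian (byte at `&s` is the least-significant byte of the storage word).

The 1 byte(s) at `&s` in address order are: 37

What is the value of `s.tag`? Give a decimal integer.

[0]=0x37 (little-endian) → word 0x37
slot:1 @ bit 0 → (0x37>>0)&0x1 = 0x1
mode:2 @ bit 1 → (0x37>>1)&0x3 = 0x3
state:1 @ bit 3 → (0x37>>3)&0x1 = 0x0
tag:2 @ bit 4 → (0x37>>4)&0x3 = 0x3  ←
id:2 @ bit 6 → (0x37>>6)&0x3 = 0x0

3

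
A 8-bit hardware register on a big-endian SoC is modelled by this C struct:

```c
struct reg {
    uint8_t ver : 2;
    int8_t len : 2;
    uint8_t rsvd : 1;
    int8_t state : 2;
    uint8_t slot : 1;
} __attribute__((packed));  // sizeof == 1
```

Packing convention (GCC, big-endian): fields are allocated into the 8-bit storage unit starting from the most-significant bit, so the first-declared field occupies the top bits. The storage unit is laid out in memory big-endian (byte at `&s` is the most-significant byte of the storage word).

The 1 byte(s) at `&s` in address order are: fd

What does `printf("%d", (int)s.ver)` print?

[0]=0xfd (big-endian) → word 0xfd
ver:2 @ bit 6 → (0xfd>>6)&0x3 = 0x3  ←
len:2 @ bit 4 → (0xfd>>4)&0x3 = 0x3
rsvd:1 @ bit 3 → (0xfd>>3)&0x1 = 0x1
state:2 @ bit 1 → (0xfd>>1)&0x3 = 0x2
slot:1 @ bit 0 → (0xfd>>0)&0x1 = 0x1

3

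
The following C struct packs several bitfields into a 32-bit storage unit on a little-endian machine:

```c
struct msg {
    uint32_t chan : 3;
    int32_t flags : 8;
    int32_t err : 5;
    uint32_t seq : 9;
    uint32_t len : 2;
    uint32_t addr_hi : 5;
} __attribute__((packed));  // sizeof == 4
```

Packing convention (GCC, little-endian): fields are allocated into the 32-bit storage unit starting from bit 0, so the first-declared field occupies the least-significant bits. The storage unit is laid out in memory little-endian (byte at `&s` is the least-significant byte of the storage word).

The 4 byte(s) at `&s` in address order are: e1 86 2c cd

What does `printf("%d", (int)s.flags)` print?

[0]=0xe1 [1]=0x86 [2]=0x2c [3]=0xcd (little-endian) → word 0xcd2c86e1
chan [0+:3] = (word>>0) & 0x7 = 1
flags [3+:8] = (word>>3) & 0xff = 220  ←
err [11+:5] = (word>>11) & 0x1f = 16
seq [16+:9] = (word>>16) & 0x1ff = 300
len [25+:2] = (word>>25) & 0x3 = 2
addr_hi [27+:5] = (word>>27) & 0x1f = 25
flags signed 8b, MSB=1: 220 - 256 = -36

-36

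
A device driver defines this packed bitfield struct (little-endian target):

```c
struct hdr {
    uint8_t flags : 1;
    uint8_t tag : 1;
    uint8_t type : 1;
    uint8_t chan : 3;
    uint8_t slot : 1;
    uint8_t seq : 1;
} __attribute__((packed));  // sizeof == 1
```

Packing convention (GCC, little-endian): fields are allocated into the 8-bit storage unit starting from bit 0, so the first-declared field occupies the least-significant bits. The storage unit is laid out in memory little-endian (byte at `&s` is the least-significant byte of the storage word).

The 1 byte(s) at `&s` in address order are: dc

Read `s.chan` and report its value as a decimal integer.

3

[0]=0xdc (little-endian) → word 0xdc
flags [0+:1] = (word>>0) & 0x1 = 0
tag [1+:1] = (word>>1) & 0x1 = 0
type [2+:1] = (word>>2) & 0x1 = 1
chan [3+:3] = (word>>3) & 0x7 = 3  ←
slot [6+:1] = (word>>6) & 0x1 = 1
seq [7+:1] = (word>>7) & 0x1 = 1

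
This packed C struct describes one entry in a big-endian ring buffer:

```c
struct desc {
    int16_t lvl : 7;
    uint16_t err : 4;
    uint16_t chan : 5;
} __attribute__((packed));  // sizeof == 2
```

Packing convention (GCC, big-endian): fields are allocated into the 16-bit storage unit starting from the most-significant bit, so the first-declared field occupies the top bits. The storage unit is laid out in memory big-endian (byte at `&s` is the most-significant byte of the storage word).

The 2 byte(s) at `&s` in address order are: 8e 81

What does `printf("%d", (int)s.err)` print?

[0]=0x8e [1]=0x81 (big-endian) → word 0x8e81
lvl [9+:7] = (word>>9) & 0x7f = 71
err [5+:4] = (word>>5) & 0xf = 4  ←
chan [0+:5] = (word>>0) & 0x1f = 1

4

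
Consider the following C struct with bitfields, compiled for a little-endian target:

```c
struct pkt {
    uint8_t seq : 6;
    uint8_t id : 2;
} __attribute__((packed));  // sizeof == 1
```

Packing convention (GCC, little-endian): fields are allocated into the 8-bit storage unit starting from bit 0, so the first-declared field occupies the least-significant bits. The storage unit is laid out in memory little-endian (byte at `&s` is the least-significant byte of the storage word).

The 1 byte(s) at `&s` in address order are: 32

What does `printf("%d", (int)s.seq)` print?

[0]=0x32 (little-endian) → word 0x32
seq [0+:6] = (word>>0) & 0x3f = 50  ←
id [6+:2] = (word>>6) & 0x3 = 0

50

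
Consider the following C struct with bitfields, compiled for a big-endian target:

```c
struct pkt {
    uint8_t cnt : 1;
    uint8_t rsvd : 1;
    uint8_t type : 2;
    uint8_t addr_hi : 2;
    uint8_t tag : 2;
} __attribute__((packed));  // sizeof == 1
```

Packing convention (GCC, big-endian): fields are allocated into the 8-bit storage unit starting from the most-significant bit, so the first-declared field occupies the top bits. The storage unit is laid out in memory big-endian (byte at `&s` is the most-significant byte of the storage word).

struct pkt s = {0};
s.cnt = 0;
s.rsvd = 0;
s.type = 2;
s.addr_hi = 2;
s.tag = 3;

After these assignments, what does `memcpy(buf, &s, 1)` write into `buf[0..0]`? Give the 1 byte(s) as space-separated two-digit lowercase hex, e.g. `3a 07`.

2b

[7+:1] cnt=0 & 0x1 = 0x0; word=0x00
[6+:1] rsvd=0 & 0x1 = 0x0; word=0x00
[4+:2] type=2 & 0x3 = 0x2; word=0x20
[2+:2] addr_hi=2 & 0x3 = 0x2; word=0x28
[0+:2] tag=3 & 0x3 = 0x3; word=0x2b
word = 0x2b → big-endian bytes:
  [0]=0x2b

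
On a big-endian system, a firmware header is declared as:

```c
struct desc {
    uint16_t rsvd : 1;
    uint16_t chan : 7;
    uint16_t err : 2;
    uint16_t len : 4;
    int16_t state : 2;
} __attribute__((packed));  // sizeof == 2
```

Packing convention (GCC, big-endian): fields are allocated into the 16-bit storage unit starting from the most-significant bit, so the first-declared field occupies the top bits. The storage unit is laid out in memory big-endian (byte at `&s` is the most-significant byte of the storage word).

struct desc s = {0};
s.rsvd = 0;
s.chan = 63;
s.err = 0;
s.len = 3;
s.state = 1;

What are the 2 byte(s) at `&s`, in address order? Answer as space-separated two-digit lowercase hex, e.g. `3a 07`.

3f 0d

rsvd (1b) val=0 bits=0x0 at bit 15: 0x0000
chan (7b) val=63 bits=0x3f at bit 8: 0x3f00
err (2b) val=0 bits=0x0 at bit 6: 0x3f00
len (4b) val=3 bits=0x3 at bit 2: 0x3f0c
state (2b) val=1 bits=0x1 at bit 0: 0x3f0d
word = 0x3f0d → big-endian bytes:
  [0]=0x3f  [1]=0x0d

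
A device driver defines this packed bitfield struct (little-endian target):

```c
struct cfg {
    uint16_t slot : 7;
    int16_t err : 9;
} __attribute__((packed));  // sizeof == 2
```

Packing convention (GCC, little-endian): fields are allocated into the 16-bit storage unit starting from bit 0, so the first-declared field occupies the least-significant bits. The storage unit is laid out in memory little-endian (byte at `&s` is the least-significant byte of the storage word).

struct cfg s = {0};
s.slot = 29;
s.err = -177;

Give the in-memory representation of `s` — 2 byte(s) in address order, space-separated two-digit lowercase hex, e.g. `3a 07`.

slot (7b) val=29 bits=0x1d at bit 0: 0x001d
err (9b) val=-177 bits=0x14f at bit 7: 0xa79d
word = 0xa79d → little-endian bytes:
  [0]=0x9d  [1]=0xa7

9d a7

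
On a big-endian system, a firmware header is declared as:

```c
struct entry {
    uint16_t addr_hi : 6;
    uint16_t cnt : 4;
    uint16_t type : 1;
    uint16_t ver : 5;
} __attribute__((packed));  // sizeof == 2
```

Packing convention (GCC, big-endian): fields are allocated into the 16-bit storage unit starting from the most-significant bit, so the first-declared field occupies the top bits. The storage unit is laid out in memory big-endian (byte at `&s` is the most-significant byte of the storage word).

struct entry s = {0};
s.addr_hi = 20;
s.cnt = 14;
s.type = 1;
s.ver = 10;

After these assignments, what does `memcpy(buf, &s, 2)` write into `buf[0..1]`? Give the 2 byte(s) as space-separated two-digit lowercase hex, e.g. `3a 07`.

addr_hi (6b) val=20 bits=0x14 at bit 10: 0x5000
cnt (4b) val=14 bits=0xe at bit 6: 0x5380
type (1b) val=1 bits=0x1 at bit 5: 0x53a0
ver (5b) val=10 bits=0xa at bit 0: 0x53aa
word = 0x53aa → big-endian bytes:
  [0]=0x53  [1]=0xaa

53 aa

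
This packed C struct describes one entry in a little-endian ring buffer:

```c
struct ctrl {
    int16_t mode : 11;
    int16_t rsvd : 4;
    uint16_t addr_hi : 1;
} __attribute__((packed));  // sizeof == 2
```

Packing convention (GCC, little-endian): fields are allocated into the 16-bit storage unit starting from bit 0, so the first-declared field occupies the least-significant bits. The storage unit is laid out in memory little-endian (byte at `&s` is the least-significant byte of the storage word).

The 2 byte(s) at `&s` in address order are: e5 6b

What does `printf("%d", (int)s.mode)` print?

997

[0]=0xe5 [1]=0x6b (little-endian) → word 0x6be5
mode [0+:11] = (word>>0) & 0x7ff = 997  ←
rsvd [11+:4] = (word>>11) & 0xf = 13
addr_hi [15+:1] = (word>>15) & 0x1 = 0
mode signed 11b, MSB=0: value = 997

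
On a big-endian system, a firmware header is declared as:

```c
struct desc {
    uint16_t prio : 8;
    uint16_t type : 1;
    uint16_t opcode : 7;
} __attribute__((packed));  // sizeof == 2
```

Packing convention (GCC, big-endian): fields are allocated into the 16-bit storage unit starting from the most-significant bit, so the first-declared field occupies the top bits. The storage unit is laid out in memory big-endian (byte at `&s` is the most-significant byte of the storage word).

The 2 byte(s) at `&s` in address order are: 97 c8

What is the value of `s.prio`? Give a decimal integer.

151

[0]=0x97 [1]=0xc8 (big-endian) → word 0x97c8
prio [8+:8] = (word>>8) & 0xff = 151  ←
type [7+:1] = (word>>7) & 0x1 = 1
opcode [0+:7] = (word>>0) & 0x7f = 72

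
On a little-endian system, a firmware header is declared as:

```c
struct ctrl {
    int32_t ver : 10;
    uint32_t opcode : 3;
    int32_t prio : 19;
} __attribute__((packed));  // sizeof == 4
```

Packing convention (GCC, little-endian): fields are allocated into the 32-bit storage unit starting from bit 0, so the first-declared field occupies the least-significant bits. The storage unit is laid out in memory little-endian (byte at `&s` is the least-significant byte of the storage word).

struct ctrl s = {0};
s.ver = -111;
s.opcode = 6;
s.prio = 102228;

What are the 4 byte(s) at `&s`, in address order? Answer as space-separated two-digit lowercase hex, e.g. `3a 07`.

ver:10 = -111 → 0x391 << 0 → word 0x00000391
opcode:3 = 6 → 0x6 << 10 → word 0x00001b91
prio:19 = 102228 → 0x18f54 << 13 → word 0x31ea9b91
word = 0x31ea9b91 → little-endian bytes:
  [0]=0x91  [1]=0x9b  [2]=0xea  [3]=0x31

91 9b ea 31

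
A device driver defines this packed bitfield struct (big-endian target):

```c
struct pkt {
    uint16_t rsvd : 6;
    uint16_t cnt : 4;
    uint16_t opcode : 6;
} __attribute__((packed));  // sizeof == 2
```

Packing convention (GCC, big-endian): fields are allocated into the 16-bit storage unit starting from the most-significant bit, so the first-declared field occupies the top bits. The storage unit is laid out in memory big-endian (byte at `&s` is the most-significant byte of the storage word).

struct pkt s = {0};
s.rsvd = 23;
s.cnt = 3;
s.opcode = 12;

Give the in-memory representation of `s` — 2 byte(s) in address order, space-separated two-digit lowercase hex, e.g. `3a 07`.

5c cc

rsvd:6 = 23 → 0x17 << 10 → word 0x5c00
cnt:4 = 3 → 0x3 << 6 → word 0x5cc0
opcode:6 = 12 → 0xc << 0 → word 0x5ccc
word = 0x5ccc → big-endian bytes:
  [0]=0x5c  [1]=0xcc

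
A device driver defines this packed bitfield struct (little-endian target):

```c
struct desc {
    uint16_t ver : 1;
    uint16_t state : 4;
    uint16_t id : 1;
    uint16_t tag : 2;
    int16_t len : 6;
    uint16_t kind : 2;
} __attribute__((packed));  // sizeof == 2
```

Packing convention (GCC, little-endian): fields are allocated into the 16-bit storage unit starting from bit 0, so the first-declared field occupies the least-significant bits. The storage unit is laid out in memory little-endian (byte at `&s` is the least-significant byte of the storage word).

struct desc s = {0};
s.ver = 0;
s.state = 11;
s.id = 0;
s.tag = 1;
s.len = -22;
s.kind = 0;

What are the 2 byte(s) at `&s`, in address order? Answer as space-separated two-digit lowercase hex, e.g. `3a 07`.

56 2a

[0+:1] ver=0 & 0x1 = 0x0; word=0x0000
[1+:4] state=11 & 0xf = 0xb; word=0x0016
[5+:1] id=0 & 0x1 = 0x0; word=0x0016
[6+:2] tag=1 & 0x3 = 0x1; word=0x0056
[8+:6] len=-22 & 0x3f = 0x2a; word=0x2a56
[14+:2] kind=0 & 0x3 = 0x0; word=0x2a56
word = 0x2a56 → little-endian bytes:
  [0]=0x56  [1]=0x2a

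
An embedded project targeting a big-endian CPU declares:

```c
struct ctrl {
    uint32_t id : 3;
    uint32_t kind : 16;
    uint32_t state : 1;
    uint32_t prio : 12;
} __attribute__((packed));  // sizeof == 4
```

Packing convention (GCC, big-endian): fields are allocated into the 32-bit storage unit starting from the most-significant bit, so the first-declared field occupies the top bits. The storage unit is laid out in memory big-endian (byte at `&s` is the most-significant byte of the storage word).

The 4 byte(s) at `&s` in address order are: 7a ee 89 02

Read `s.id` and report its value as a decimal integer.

3

[0]=0x7a [1]=0xee [2]=0x89 [3]=0x02 (big-endian) → word 0x7aee8902
id:3 @ bit 29 → (0x7aee8902>>29)&0x7 = 0x3  ←
kind:16 @ bit 13 → (0x7aee8902>>13)&0xffff = 0xd774
state:1 @ bit 12 → (0x7aee8902>>12)&0x1 = 0x0
prio:12 @ bit 0 → (0x7aee8902>>0)&0xfff = 0x902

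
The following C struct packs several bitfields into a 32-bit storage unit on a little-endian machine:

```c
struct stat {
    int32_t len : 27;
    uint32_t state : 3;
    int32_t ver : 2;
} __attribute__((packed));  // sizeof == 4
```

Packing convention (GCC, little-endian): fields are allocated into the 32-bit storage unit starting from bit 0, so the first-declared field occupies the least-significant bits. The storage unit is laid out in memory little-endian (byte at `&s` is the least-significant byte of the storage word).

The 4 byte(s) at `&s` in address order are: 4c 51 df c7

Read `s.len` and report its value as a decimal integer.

-2141876

[0]=0x4c [1]=0x51 [2]=0xdf [3]=0xc7 (little-endian) → word 0xc7df514c
len:27 @ bit 0 → (0xc7df514c>>0)&0x7ffffff = 0x7df514c  ←
state:3 @ bit 27 → (0xc7df514c>>27)&0x7 = 0x0
ver:2 @ bit 30 → (0xc7df514c>>30)&0x3 = 0x3
len signed 27b, MSB=1: 132075852 - 134217728 = -2141876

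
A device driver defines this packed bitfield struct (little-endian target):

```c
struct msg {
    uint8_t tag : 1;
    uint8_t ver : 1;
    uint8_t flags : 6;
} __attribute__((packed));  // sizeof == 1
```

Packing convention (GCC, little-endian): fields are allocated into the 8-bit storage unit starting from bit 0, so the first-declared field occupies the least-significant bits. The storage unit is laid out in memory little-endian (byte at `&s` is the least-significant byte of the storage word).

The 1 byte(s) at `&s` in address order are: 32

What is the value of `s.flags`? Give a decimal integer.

[0]=0x32 (little-endian) → word 0x32
tag [0+:1] = (word>>0) & 0x1 = 0
ver [1+:1] = (word>>1) & 0x1 = 1
flags [2+:6] = (word>>2) & 0x3f = 12  ←

12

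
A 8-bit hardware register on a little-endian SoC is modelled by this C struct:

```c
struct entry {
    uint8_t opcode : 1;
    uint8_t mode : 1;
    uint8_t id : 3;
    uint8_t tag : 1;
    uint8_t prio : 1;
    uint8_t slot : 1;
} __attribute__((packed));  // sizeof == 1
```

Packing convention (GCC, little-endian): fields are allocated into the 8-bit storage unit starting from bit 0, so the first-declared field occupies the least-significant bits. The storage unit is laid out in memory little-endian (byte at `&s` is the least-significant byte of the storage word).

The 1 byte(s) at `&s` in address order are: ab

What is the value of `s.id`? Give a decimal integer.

2

[0]=0xab (little-endian) → word 0xab
opcode [0+:1] = (word>>0) & 0x1 = 1
mode [1+:1] = (word>>1) & 0x1 = 1
id [2+:3] = (word>>2) & 0x7 = 2  ←
tag [5+:1] = (word>>5) & 0x1 = 1
prio [6+:1] = (word>>6) & 0x1 = 0
slot [7+:1] = (word>>7) & 0x1 = 1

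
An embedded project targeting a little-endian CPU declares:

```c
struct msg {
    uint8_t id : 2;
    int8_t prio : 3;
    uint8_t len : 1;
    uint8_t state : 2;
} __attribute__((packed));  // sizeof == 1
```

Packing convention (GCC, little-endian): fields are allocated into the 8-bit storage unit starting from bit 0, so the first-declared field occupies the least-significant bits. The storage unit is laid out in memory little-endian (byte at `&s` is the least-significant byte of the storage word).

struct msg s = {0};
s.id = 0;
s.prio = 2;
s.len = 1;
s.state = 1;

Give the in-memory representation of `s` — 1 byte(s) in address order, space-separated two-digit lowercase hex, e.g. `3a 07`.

id (2b) val=0 bits=0x0 at bit 0: 0x00
prio (3b) val=2 bits=0x2 at bit 2: 0x08
len (1b) val=1 bits=0x1 at bit 5: 0x28
state (2b) val=1 bits=0x1 at bit 6: 0x68
word = 0x68 → little-endian bytes:
  [0]=0x68

68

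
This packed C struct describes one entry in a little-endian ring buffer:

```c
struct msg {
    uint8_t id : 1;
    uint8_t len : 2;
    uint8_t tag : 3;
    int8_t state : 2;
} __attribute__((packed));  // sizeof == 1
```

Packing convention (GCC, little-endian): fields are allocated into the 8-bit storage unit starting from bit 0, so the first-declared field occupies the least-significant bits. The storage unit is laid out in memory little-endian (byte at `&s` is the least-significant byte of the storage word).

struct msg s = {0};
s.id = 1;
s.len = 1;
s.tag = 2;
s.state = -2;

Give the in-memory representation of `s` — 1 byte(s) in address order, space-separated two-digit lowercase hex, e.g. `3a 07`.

93

id:1 = 1 → 0x1 << 0 → word 0x01
len:2 = 1 → 0x1 << 1 → word 0x03
tag:3 = 2 → 0x2 << 3 → word 0x13
state:2 = -2 → 0x2 << 6 → word 0x93
word = 0x93 → little-endian bytes:
  [0]=0x93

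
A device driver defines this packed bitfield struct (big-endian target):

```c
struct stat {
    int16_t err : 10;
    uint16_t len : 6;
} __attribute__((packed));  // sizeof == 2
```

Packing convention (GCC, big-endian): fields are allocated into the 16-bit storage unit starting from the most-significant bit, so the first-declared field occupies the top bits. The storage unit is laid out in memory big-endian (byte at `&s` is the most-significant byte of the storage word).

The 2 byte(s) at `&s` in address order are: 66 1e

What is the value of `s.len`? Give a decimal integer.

30

[0]=0x66 [1]=0x1e (big-endian) → word 0x661e
err [6+:10] = (word>>6) & 0x3ff = 408
len [0+:6] = (word>>0) & 0x3f = 30  ←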